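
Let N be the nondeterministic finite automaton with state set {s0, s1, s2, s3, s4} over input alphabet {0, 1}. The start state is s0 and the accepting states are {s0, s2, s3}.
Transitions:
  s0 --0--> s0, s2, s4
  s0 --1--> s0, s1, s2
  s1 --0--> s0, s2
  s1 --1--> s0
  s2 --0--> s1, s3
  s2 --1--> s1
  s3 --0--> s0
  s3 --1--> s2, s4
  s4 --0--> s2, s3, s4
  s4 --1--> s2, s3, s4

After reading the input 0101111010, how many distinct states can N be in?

Start: {s0}
read 0: {s0, s2, s4}
read 1: {s0, s1, s2, s3, s4}
read 0: {s0, s1, s2, s3, s4}
read 1: {s0, s1, s2, s3, s4}
read 1: {s0, s1, s2, s3, s4}
read 1: {s0, s1, s2, s3, s4}
read 1: {s0, s1, s2, s3, s4}
read 0: {s0, s1, s2, s3, s4}
read 1: {s0, s1, s2, s3, s4}
read 0: {s0, s1, s2, s3, s4}
Final reachable set {s0, s1, s2, s3, s4} has 5 states.

5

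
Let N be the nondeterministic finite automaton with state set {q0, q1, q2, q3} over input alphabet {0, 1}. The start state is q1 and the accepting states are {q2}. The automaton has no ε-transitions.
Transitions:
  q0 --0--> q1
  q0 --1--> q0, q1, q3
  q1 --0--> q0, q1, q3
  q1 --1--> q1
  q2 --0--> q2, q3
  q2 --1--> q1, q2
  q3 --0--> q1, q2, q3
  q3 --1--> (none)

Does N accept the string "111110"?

rejected

Start: {q1}
read 1: {q1}
read 1: {q1}
read 1: {q1}
read 1: {q1}
read 1: {q1}
read 0: {q0, q1, q3}
Reachable ∩ accepting = {} — empty.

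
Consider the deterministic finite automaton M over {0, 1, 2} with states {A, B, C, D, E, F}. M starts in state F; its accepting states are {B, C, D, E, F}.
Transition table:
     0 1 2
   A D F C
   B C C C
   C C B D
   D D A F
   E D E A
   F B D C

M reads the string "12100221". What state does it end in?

B

F --1--> D
D --2--> F
F --1--> D
D --0--> D
D --0--> D
D --2--> F
F --2--> C
C --1--> B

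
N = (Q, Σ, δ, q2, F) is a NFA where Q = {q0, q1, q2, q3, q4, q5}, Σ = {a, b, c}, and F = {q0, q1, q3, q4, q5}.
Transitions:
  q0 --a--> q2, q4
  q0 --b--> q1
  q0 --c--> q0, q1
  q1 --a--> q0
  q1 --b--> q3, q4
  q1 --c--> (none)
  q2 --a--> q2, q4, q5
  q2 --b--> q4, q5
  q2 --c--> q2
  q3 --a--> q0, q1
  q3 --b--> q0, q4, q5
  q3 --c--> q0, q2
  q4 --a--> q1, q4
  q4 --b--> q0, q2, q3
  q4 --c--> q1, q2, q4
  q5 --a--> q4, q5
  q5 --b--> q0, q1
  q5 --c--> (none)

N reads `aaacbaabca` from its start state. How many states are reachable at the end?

Start: {q2}
read a: {q2, q4, q5}
read a: {q1, q2, q4, q5}
read a: {q0, q1, q2, q4, q5}
read c: {q0, q1, q2, q4}
read b: {q0, q1, q2, q3, q4, q5}
read a: {q0, q1, q2, q4, q5}
read a: {q0, q1, q2, q4, q5}
read b: {q0, q1, q2, q3, q4, q5}
read c: {q0, q1, q2, q4}
read a: {q0, q1, q2, q4, q5}
Final reachable set {q0, q1, q2, q4, q5} has 5 states.

5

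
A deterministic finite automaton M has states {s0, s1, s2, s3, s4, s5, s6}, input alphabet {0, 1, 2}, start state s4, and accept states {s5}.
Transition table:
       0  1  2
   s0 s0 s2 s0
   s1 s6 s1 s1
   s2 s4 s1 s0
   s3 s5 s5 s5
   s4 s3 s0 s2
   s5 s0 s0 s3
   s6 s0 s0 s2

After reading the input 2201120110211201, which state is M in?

s0

s4 --2--> s2
s2 --2--> s0
s0 --0--> s0
s0 --1--> s2
s2 --1--> s1
s1 --2--> s1
s1 --0--> s6
s6 --1--> s0
s0 --1--> s2
s2 --0--> s4
s4 --2--> s2
s2 --1--> s1
s1 --1--> s1
s1 --2--> s1
s1 --0--> s6
s6 --1--> s0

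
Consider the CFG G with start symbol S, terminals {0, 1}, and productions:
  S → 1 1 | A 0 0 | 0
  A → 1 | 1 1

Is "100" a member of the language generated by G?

S ⇒ A00 ⇒ 100

yes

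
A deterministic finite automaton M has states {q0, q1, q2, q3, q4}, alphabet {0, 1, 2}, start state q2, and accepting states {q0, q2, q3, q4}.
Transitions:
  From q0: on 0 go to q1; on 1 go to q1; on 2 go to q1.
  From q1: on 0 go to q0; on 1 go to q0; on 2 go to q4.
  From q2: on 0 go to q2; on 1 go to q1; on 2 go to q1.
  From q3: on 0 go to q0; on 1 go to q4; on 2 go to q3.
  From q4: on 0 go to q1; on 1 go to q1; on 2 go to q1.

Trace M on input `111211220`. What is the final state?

q1

q2 --1--> q1
q1 --1--> q0
q0 --1--> q1
q1 --2--> q4
q4 --1--> q1
q1 --1--> q0
q0 --2--> q1
q1 --2--> q4
q4 --0--> q1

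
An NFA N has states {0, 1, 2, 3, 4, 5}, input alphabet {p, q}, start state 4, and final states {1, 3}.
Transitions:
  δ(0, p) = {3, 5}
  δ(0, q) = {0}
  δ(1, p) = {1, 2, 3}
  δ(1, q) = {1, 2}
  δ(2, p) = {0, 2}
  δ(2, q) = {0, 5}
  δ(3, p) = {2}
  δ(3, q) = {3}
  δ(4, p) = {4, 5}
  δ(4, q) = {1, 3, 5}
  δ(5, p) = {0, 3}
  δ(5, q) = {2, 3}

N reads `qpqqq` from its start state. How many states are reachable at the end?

Start: {4}
read q: {1, 3, 5}
read p: {0, 1, 2, 3}
read q: {0, 1, 2, 3, 5}
read q: {0, 1, 2, 3, 5}
read q: {0, 1, 2, 3, 5}
Final reachable set {0, 1, 2, 3, 5} has 5 states.

5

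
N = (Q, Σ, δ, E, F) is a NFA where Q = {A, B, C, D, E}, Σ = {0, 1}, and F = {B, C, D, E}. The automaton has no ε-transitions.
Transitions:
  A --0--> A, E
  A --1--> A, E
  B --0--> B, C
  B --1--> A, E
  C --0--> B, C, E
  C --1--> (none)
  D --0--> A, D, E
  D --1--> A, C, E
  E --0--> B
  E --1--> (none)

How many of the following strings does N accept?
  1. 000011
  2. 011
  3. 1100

000011: accepted
011: accepted
1100: rejected

2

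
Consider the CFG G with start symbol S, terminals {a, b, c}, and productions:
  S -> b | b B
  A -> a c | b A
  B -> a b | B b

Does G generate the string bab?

yes

S ⇒ bB ⇒ bab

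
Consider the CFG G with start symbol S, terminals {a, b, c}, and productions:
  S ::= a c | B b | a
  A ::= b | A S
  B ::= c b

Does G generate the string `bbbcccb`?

no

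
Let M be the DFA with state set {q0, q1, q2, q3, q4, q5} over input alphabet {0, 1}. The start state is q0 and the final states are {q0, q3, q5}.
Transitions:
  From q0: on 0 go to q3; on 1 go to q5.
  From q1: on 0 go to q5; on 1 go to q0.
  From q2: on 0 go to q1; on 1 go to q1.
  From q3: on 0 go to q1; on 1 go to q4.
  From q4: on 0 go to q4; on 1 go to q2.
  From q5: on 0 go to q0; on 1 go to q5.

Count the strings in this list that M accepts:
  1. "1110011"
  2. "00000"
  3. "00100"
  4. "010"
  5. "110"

"1110011": rejected
"00000": accepted
"00100": rejected
"010": rejected
"110": accepted

2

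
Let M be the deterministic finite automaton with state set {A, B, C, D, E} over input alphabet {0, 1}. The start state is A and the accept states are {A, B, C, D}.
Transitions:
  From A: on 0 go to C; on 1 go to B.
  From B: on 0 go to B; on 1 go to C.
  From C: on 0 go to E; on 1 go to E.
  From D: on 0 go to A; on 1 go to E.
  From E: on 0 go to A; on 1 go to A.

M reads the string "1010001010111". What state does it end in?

A --1--> B
B --0--> B
B --1--> C
C --0--> E
E --0--> A
A --0--> C
C --1--> E
E --0--> A
A --1--> B
B --0--> B
B --1--> C
C --1--> E
E --1--> A

A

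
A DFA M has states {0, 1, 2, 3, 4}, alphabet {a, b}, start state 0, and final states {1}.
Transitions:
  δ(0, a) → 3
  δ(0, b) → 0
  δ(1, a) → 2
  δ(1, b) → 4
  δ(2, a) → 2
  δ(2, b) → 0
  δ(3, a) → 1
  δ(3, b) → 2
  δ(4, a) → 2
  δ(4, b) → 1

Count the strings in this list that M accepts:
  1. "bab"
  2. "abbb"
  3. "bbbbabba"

"bab": rejected
"abbb": rejected
"bbbbabba": rejected

0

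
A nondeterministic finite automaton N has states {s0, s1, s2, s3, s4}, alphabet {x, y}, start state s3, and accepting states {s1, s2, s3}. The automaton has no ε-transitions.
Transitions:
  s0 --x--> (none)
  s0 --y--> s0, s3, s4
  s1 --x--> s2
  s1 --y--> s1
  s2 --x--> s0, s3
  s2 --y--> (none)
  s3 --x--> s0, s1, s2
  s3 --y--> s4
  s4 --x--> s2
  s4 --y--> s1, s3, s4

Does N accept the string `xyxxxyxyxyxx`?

Start: {s3}
read x: {s0, s1, s2}
read y: {s0, s1, s3, s4}
read x: {s0, s1, s2}
read x: {s0, s2, s3}
read x: {s0, s1, s2, s3}
read y: {s0, s1, s3, s4}
read x: {s0, s1, s2}
read y: {s0, s1, s3, s4}
read x: {s0, s1, s2}
read y: {s0, s1, s3, s4}
read x: {s0, s1, s2}
read x: {s0, s2, s3}
Reachable ∩ accepting = {s2, s3} — nonempty.

accepted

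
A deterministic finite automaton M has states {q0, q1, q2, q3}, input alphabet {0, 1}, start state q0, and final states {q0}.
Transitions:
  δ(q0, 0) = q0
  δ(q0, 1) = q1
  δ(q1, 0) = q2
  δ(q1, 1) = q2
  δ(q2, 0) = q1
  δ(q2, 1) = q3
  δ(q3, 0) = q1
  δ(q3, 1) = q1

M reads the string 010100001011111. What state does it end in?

q0 --0--> q0
q0 --1--> q1
q1 --0--> q2
q2 --1--> q3
q3 --0--> q1
q1 --0--> q2
q2 --0--> q1
q1 --0--> q2
q2 --1--> q3
q3 --0--> q1
q1 --1--> q2
q2 --1--> q3
q3 --1--> q1
q1 --1--> q2
q2 --1--> q3

q3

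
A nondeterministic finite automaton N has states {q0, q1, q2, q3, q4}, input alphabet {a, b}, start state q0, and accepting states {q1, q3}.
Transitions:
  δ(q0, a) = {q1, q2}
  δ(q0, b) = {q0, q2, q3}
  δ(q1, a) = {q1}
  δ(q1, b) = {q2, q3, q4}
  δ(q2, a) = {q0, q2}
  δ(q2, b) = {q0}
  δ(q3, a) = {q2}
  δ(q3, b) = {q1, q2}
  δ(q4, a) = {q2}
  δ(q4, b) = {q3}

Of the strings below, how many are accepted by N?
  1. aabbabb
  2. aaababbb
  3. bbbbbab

3

aabbabb: accepted
aaababbb: accepted
bbbbbab: accepted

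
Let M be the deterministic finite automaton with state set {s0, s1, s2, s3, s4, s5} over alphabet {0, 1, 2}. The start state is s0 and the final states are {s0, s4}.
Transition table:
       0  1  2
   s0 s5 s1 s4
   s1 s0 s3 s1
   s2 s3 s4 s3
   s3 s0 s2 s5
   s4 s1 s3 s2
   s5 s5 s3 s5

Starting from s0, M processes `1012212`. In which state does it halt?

s0 --1--> s1
s1 --0--> s0
s0 --1--> s1
s1 --2--> s1
s1 --2--> s1
s1 --1--> s3
s3 --2--> s5

s5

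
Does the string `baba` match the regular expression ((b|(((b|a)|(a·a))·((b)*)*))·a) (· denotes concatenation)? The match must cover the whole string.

no

No split of baba into u·v has (b|(((b|a)|(a·a))·((b)*)*)) matching u and a matching v.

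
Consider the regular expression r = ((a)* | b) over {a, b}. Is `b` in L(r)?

yes

The right alternative b matches b.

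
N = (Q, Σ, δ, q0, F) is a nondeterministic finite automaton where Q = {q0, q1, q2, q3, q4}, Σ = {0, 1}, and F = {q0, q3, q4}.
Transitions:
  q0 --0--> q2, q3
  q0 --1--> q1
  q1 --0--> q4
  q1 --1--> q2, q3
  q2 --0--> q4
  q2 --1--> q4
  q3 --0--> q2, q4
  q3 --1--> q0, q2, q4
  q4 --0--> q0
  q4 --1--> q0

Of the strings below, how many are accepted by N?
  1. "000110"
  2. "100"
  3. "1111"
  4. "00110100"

4

"000110": accepted
"100": accepted
"1111": accepted
"00110100": accepted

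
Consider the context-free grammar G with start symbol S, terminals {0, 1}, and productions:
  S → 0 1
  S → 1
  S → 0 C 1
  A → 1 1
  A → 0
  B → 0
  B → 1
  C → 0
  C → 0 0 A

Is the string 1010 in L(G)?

no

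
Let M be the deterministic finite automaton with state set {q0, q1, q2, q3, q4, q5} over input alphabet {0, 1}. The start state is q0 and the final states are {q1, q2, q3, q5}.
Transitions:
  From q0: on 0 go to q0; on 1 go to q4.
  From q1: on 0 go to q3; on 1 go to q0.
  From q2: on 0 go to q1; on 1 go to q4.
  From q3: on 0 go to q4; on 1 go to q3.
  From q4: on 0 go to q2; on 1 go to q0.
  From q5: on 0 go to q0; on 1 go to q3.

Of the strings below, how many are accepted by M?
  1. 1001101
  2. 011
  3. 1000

1001101: rejected
011: rejected
1000: accepted

1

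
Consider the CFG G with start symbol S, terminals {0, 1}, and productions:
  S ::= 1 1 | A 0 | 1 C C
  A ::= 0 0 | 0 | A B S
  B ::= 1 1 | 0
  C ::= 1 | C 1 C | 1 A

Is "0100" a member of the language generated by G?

no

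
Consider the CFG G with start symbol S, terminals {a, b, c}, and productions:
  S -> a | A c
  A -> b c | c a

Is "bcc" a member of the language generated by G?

S ⇒ Ac ⇒ bcc

yes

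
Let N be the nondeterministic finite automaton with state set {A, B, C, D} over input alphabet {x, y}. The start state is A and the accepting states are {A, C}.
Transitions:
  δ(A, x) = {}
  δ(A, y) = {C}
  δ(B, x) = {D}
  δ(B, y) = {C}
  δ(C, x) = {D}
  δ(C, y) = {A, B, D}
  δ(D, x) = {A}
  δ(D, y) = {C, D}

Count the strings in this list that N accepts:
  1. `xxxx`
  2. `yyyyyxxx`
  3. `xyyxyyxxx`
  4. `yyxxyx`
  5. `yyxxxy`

`xxxx`: rejected
`yyyyyxxx`: rejected
`xyyxyyxxx`: rejected
`yyxxyx`: rejected
`yyxxxy`: rejected

0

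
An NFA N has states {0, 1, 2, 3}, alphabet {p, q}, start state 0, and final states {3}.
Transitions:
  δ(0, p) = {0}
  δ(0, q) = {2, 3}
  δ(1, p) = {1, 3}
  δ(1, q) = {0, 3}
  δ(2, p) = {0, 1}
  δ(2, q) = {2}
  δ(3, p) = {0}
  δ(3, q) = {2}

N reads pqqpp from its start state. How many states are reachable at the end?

Start: {0}
read p: {0}
read q: {2, 3}
read q: {2}
read p: {0, 1}
read p: {0, 1, 3}
Final reachable set {0, 1, 3} has 3 states.

3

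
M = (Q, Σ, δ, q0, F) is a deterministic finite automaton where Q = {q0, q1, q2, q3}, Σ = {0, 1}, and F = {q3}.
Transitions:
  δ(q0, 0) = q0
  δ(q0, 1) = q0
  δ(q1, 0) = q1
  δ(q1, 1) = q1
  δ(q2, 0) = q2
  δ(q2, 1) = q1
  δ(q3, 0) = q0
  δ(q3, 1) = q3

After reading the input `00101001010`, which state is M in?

q0

q0 --0--> q0
q0 --0--> q0
q0 --1--> q0
q0 --0--> q0
q0 --1--> q0
q0 --0--> q0
q0 --0--> q0
q0 --1--> q0
q0 --0--> q0
q0 --1--> q0
q0 --0--> q0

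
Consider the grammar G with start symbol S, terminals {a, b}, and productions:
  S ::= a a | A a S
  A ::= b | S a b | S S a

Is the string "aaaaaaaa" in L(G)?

S ⇒ AaS ⇒ SSaaS ⇒ aaSaaS ⇒ aaaaaaS ⇒ aaaaaaaa

yes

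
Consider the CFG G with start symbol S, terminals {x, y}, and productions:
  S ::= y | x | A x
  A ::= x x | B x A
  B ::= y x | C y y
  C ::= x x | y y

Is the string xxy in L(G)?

no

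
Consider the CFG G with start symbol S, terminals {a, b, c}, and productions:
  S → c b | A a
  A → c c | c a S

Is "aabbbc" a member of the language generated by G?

no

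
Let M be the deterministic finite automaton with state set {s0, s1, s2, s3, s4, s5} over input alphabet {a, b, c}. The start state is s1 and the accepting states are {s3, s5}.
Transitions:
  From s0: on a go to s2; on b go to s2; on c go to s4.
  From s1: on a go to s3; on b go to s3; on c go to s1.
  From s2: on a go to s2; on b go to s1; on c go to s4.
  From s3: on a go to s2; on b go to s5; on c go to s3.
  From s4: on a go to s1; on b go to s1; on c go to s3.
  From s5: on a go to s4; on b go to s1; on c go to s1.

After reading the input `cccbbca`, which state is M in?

s3

s1 --c--> s1
s1 --c--> s1
s1 --c--> s1
s1 --b--> s3
s3 --b--> s5
s5 --c--> s1
s1 --a--> s3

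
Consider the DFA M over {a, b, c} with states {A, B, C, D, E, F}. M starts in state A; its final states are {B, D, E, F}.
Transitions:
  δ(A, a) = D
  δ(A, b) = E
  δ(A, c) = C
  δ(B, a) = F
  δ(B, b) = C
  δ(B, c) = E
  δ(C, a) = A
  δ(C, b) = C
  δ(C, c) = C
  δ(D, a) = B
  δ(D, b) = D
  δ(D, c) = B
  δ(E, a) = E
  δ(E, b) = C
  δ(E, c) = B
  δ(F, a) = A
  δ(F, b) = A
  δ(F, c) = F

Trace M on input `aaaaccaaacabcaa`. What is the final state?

A --a--> D
D --a--> B
B --a--> F
F --a--> A
A --c--> C
C --c--> C
C --a--> A
A --a--> D
D --a--> B
B --c--> E
E --a--> E
E --b--> C
C --c--> C
C --a--> A
A --a--> D

D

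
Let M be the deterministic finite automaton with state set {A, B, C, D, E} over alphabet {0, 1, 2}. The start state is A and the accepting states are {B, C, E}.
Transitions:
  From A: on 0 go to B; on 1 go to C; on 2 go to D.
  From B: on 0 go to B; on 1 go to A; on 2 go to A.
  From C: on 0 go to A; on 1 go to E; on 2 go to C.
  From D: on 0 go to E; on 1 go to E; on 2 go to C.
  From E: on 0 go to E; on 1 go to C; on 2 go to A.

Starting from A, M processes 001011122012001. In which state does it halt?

A

A --0--> B
B --0--> B
B --1--> A
A --0--> B
B --1--> A
A --1--> C
C --1--> E
E --2--> A
A --2--> D
D --0--> E
E --1--> C
C --2--> C
C --0--> A
A --0--> B
B --1--> A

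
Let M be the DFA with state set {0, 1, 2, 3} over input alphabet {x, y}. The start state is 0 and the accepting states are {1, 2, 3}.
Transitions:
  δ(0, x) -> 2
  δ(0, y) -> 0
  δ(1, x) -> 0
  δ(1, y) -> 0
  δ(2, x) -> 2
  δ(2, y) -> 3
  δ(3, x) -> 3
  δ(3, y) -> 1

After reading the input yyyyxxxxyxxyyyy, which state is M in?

0 --y--> 0
0 --y--> 0
0 --y--> 0
0 --y--> 0
0 --x--> 2
2 --x--> 2
2 --x--> 2
2 --x--> 2
2 --y--> 3
3 --x--> 3
3 --x--> 3
3 --y--> 1
1 --y--> 0
0 --y--> 0
0 --y--> 0

0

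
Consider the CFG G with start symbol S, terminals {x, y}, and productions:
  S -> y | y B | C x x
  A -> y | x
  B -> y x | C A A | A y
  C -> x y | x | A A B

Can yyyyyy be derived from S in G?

no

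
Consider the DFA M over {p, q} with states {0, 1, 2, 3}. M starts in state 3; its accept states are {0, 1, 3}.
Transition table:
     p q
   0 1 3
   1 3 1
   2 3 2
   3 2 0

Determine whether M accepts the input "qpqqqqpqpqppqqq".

3 --q--> 0
0 --p--> 1
1 --q--> 1
1 --q--> 1
1 --q--> 1
1 --q--> 1
1 --p--> 3
3 --q--> 0
0 --p--> 1
1 --q--> 1
1 --p--> 3
3 --p--> 2
2 --q--> 2
2 --q--> 2
2 --q--> 2
End in state 2, which is not an accepting state.

rejected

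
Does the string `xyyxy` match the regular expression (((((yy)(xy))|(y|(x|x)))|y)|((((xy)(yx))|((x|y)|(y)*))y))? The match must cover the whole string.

The right alternative ((((xy)(yx))|((x|y)|(y)*))y) matches xyyxy.

yes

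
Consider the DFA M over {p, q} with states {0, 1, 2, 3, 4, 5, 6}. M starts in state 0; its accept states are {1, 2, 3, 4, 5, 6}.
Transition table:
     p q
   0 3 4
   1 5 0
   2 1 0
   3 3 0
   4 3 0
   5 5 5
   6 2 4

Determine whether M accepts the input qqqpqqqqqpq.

0 --q--> 4
4 --q--> 0
0 --q--> 4
4 --p--> 3
3 --q--> 0
0 --q--> 4
4 --q--> 0
0 --q--> 4
4 --q--> 0
0 --p--> 3
3 --q--> 0
End in state 0, which is not an accepting state.

rejected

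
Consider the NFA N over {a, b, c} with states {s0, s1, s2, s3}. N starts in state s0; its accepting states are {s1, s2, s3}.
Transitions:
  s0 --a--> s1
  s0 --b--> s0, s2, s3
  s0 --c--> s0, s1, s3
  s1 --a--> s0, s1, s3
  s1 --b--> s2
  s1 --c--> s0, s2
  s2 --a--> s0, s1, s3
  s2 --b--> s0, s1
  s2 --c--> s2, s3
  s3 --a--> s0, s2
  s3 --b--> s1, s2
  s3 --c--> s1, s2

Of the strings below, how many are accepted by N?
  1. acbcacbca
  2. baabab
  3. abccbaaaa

acbcacbca: accepted
baabab: accepted
abccbaaaa: accepted

3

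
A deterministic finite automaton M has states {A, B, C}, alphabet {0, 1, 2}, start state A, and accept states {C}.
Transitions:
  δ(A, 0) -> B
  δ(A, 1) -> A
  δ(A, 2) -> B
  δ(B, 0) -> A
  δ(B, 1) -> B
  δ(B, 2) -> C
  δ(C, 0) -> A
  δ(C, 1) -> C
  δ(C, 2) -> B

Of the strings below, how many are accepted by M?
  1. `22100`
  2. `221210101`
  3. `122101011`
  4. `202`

`22100`: rejected
`221210101`: rejected
`122101011`: rejected
`202`: rejected

0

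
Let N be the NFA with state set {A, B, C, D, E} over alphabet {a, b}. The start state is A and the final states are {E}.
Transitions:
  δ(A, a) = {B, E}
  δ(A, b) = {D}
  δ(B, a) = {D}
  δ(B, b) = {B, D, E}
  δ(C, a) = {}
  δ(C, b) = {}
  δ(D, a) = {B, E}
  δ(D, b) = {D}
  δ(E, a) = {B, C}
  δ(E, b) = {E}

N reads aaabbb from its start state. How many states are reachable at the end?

3

Start: {A}
read a: {B, E}
read a: {B, C, D}
read a: {B, D, E}
read b: {B, D, E}
read b: {B, D, E}
read b: {B, D, E}
Final reachable set {B, D, E} has 3 states.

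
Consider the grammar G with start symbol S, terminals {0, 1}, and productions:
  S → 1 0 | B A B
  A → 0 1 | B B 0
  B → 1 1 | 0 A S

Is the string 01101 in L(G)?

no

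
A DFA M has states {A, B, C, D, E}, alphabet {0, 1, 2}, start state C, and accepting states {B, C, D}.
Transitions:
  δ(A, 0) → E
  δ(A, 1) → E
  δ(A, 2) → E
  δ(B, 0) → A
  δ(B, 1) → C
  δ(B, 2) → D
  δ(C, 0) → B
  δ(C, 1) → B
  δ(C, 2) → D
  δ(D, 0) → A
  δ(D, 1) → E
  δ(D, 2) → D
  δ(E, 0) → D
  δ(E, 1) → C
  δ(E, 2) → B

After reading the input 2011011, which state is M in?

B

C --2--> D
D --0--> A
A --1--> E
E --1--> C
C --0--> B
B --1--> C
C --1--> B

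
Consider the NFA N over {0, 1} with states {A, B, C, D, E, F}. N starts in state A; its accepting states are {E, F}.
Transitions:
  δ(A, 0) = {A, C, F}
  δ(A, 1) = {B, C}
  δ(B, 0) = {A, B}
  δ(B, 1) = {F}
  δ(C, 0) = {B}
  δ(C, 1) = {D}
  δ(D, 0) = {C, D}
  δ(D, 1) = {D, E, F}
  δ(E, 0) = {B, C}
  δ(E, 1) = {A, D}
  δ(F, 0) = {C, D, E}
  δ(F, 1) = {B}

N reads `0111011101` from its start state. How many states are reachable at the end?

6

Start: {A}
read 0: {A, C, F}
read 1: {B, C, D}
read 1: {D, E, F}
read 1: {A, B, D, E, F}
read 0: {A, B, C, D, E, F}
read 1: {A, B, C, D, E, F}
read 1: {A, B, C, D, E, F}
read 1: {A, B, C, D, E, F}
read 0: {A, B, C, D, E, F}
read 1: {A, B, C, D, E, F}
Final reachable set {A, B, C, D, E, F} has 6 states.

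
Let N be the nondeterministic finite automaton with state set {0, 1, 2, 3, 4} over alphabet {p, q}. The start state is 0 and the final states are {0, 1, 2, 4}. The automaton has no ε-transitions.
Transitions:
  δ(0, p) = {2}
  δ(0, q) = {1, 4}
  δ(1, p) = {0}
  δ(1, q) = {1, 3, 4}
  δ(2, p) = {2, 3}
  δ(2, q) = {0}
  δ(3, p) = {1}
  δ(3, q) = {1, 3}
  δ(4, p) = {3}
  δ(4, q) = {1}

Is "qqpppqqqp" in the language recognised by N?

Start: {0}
read q: {1, 4}
read q: {1, 3, 4}
read p: {0, 1, 3}
read p: {0, 1, 2}
read p: {0, 2, 3}
read q: {0, 1, 3, 4}
read q: {1, 3, 4}
read q: {1, 3, 4}
read p: {0, 1, 3}
Reachable ∩ accepting = {0, 1} — nonempty.

accepted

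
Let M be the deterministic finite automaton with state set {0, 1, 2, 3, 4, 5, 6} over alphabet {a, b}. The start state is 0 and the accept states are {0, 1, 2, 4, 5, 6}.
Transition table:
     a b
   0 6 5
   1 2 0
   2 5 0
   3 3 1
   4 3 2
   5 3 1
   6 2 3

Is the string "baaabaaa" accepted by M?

0 --b--> 5
5 --a--> 3
3 --a--> 3
3 --a--> 3
3 --b--> 1
1 --a--> 2
2 --a--> 5
5 --a--> 3
End in state 3, which is not an accepting state.

rejected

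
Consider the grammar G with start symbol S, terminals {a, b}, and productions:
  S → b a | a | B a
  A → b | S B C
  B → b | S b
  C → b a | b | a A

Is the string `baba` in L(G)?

yes

S ⇒ Ba ⇒ Sba ⇒ baba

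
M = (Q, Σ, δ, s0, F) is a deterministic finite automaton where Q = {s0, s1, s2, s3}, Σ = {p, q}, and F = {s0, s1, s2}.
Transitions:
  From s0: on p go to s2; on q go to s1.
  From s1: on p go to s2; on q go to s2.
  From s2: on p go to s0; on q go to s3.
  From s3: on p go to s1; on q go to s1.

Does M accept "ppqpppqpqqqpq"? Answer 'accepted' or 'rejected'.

rejected

s0 --p--> s2
s2 --p--> s0
s0 --q--> s1
s1 --p--> s2
s2 --p--> s0
s0 --p--> s2
s2 --q--> s3
s3 --p--> s1
s1 --q--> s2
s2 --q--> s3
s3 --q--> s1
s1 --p--> s2
s2 --q--> s3
End in state s3, which is not an accepting state.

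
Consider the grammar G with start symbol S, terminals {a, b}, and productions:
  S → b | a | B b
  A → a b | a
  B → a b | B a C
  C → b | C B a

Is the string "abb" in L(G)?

yes

S ⇒ Bb ⇒ abb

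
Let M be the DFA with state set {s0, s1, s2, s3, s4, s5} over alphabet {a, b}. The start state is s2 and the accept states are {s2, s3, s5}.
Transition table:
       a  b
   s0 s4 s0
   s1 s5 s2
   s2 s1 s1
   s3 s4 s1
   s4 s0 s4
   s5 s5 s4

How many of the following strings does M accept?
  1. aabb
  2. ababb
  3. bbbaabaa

0

aabb: rejected
ababb: rejected
bbbaabaa: rejected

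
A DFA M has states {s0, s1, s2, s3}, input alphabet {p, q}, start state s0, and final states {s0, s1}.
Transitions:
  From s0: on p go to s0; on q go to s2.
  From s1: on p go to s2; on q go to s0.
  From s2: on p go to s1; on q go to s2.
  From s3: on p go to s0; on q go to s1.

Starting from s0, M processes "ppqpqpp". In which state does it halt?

s0 --p--> s0
s0 --p--> s0
s0 --q--> s2
s2 --p--> s1
s1 --q--> s0
s0 --p--> s0
s0 --p--> s0

s0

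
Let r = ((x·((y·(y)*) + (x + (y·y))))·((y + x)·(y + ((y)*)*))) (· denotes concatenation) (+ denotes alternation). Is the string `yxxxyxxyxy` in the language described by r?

no

No split of yxxxyxxyxy into u·v has (x·((y·(y)*)+(x+(y·y)))) matching u and ((y+x)·(y+((y)*)*)) matching v.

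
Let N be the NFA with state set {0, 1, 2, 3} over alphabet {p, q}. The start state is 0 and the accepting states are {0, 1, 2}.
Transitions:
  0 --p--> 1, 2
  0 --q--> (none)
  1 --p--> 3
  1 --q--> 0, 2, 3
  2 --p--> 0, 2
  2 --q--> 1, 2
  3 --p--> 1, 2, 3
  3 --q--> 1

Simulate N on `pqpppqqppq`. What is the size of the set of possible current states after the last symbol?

4

Start: {0}
read p: {1, 2}
read q: {0, 1, 2, 3}
read p: {0, 1, 2, 3}
read p: {0, 1, 2, 3}
read p: {0, 1, 2, 3}
read q: {0, 1, 2, 3}
read q: {0, 1, 2, 3}
read p: {0, 1, 2, 3}
read p: {0, 1, 2, 3}
read q: {0, 1, 2, 3}
Final reachable set {0, 1, 2, 3} has 4 states.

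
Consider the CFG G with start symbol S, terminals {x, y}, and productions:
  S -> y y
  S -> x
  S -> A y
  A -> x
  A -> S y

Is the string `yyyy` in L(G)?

yes

S ⇒ Ay ⇒ Syy ⇒ yyyy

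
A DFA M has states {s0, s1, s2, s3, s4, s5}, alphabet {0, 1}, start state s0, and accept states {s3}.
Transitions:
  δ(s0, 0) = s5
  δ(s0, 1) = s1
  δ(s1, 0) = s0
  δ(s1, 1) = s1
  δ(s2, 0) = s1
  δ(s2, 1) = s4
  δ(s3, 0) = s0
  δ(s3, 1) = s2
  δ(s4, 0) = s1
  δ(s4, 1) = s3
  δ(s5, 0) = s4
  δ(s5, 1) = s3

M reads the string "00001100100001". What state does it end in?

s1

s0 --0--> s5
s5 --0--> s4
s4 --0--> s1
s1 --0--> s0
s0 --1--> s1
s1 --1--> s1
s1 --0--> s0
s0 --0--> s5
s5 --1--> s3
s3 --0--> s0
s0 --0--> s5
s5 --0--> s4
s4 --0--> s1
s1 --1--> s1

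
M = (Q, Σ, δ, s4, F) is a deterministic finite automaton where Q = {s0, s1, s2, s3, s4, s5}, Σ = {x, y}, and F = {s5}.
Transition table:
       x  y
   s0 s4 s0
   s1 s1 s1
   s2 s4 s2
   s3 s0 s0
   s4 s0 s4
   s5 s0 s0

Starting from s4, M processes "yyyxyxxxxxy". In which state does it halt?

s4 --y--> s4
s4 --y--> s4
s4 --y--> s4
s4 --x--> s0
s0 --y--> s0
s0 --x--> s4
s4 --x--> s0
s0 --x--> s4
s4 --x--> s0
s0 --x--> s4
s4 --y--> s4

s4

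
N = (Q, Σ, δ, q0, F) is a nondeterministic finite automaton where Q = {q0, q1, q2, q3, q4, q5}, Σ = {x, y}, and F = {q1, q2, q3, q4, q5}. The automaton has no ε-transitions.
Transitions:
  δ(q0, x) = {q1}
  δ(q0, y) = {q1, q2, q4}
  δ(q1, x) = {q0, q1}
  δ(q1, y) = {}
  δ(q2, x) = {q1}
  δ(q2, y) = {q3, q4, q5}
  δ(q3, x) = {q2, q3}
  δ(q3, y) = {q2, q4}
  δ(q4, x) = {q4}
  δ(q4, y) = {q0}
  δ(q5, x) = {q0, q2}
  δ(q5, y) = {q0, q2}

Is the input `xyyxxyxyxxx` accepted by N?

Start: {q0}
read x: {q1}
read y: {}
The reachable set is empty and stays empty for the remaining 9 symbols.
Reachable ∩ accepting = {} — empty.

rejected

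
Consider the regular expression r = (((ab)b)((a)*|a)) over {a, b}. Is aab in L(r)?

No split of aab into u·v has ((ab)b) matching u and ((a)*|a) matching v.

no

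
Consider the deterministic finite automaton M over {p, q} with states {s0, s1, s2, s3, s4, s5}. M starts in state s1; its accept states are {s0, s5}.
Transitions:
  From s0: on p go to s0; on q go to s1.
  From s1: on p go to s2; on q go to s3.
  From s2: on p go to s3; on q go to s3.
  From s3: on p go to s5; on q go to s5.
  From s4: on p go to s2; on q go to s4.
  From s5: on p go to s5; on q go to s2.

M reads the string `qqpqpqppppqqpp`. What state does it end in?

s1 --q--> s3
s3 --q--> s5
s5 --p--> s5
s5 --q--> s2
s2 --p--> s3
s3 --q--> s5
s5 --p--> s5
s5 --p--> s5
s5 --p--> s5
s5 --p--> s5
s5 --q--> s2
s2 --q--> s3
s3 --p--> s5
s5 --p--> s5

s5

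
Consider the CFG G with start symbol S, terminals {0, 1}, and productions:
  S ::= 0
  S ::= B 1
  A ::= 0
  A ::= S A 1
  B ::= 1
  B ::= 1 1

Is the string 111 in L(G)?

S ⇒ B1 ⇒ 111

yes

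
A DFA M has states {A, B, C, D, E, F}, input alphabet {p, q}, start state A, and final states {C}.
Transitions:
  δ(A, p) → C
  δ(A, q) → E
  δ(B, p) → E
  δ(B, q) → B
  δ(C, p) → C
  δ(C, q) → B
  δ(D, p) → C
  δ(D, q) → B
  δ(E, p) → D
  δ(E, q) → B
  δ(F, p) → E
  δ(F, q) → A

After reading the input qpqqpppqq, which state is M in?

B

A --q--> E
E --p--> D
D --q--> B
B --q--> B
B --p--> E
E --p--> D
D --p--> C
C --q--> B
B --q--> B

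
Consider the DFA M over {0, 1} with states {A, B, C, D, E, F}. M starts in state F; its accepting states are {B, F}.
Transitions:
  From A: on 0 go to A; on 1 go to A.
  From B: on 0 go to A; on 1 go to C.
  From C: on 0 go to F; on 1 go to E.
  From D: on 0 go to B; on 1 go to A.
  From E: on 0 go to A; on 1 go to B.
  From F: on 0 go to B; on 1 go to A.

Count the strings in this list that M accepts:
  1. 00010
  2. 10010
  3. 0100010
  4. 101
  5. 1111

0

00010: rejected
10010: rejected
0100010: rejected
101: rejected
1111: rejected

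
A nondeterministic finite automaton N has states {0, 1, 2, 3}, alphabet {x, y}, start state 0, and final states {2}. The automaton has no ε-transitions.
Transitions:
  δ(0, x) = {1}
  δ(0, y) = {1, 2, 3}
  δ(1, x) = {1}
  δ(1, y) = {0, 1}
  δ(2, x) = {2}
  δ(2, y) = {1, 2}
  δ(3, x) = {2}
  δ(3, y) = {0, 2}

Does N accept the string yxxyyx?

Start: {0}
read y: {1, 2, 3}
read x: {1, 2}
read x: {1, 2}
read y: {0, 1, 2}
read y: {0, 1, 2, 3}
read x: {1, 2}
Reachable ∩ accepting = {2} — nonempty.

accepted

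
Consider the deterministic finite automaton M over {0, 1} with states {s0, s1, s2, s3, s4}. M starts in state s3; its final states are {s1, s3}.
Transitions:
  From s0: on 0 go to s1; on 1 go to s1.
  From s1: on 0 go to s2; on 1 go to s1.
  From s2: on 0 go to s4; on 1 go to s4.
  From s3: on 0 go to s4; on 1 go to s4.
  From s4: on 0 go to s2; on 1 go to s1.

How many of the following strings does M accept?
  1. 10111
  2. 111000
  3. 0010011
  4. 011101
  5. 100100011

3

10111: accepted
111000: rejected
0010011: accepted
011101: rejected
100100011: accepted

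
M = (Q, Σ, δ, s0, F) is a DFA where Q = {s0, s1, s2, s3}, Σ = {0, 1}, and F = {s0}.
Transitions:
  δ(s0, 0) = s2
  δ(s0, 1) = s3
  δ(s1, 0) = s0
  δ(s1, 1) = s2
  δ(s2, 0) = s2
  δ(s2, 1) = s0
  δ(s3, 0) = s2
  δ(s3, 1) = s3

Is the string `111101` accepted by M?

accepted

s0 --1--> s3
s3 --1--> s3
s3 --1--> s3
s3 --1--> s3
s3 --0--> s2
s2 --1--> s0
End in state s0, which is an accepting state.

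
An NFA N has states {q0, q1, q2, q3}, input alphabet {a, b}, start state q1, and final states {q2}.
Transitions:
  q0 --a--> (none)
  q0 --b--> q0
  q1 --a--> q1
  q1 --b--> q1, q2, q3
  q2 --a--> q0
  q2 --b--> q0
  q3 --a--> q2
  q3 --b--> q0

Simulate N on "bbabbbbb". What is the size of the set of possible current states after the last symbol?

Start: {q1}
read b: {q1, q2, q3}
read b: {q0, q1, q2, q3}
read a: {q0, q1, q2}
read b: {q0, q1, q2, q3}
read b: {q0, q1, q2, q3}
read b: {q0, q1, q2, q3}
read b: {q0, q1, q2, q3}
read b: {q0, q1, q2, q3}
Final reachable set {q0, q1, q2, q3} has 4 states.

4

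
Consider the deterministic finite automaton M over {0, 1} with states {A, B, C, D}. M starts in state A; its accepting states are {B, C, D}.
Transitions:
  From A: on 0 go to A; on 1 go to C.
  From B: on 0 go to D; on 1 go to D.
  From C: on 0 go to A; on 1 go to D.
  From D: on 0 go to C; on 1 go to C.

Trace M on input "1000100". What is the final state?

A

A --1--> C
C --0--> A
A --0--> A
A --0--> A
A --1--> C
C --0--> A
A --0--> A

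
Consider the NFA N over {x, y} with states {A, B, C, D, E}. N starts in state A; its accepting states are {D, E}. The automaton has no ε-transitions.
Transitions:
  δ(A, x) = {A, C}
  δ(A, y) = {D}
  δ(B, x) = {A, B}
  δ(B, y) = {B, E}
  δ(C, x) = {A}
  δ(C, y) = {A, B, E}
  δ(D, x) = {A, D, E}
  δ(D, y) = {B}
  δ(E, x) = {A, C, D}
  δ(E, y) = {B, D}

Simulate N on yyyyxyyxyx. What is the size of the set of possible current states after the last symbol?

5

Start: {A}
read y: {D}
read y: {B}
read y: {B, E}
read y: {B, D, E}
read x: {A, B, C, D, E}
read y: {A, B, D, E}
read y: {B, D, E}
read x: {A, B, C, D, E}
read y: {A, B, D, E}
read x: {A, B, C, D, E}
Final reachable set {A, B, C, D, E} has 5 states.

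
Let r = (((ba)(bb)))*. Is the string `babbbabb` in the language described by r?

yes

Split into 2 pieces babb · babb; each matches ((ba)(bb)).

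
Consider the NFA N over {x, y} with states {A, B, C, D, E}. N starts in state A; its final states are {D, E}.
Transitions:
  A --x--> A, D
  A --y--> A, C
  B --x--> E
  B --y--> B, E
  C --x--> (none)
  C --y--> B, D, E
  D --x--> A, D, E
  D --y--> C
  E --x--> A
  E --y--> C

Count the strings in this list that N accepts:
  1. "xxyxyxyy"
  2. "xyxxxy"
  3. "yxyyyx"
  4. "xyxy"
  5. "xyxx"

"xxyxyxyy": accepted
"xyxxxy": rejected
"yxyyyx": accepted
"xyxy": rejected
"xyxx": accepted

3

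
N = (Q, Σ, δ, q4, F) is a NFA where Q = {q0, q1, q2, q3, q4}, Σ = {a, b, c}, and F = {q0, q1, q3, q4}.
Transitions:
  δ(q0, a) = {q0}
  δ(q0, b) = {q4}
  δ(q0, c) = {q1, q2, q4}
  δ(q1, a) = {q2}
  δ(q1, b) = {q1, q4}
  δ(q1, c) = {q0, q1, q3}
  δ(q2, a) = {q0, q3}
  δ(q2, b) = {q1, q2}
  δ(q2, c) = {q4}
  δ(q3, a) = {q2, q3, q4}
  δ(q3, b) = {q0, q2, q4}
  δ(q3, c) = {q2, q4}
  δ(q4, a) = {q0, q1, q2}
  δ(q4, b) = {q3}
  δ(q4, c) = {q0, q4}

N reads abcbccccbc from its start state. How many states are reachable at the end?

Start: {q4}
read a: {q0, q1, q2}
read b: {q1, q2, q4}
read c: {q0, q1, q3, q4}
read b: {q0, q1, q2, q3, q4}
read c: {q0, q1, q2, q3, q4}
read c: {q0, q1, q2, q3, q4}
read c: {q0, q1, q2, q3, q4}
read c: {q0, q1, q2, q3, q4}
read b: {q0, q1, q2, q3, q4}
read c: {q0, q1, q2, q3, q4}
Final reachable set {q0, q1, q2, q3, q4} has 5 states.

5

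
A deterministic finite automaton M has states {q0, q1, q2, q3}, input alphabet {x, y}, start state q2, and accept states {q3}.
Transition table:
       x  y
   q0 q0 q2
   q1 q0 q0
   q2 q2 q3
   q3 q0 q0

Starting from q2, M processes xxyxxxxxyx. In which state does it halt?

q2

q2 --x--> q2
q2 --x--> q2
q2 --y--> q3
q3 --x--> q0
q0 --x--> q0
q0 --x--> q0
q0 --x--> q0
q0 --x--> q0
q0 --y--> q2
q2 --x--> q2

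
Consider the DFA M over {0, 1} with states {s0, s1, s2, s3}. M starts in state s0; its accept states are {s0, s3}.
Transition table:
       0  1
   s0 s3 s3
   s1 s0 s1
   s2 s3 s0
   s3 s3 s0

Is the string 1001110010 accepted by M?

accepted

s0 --1--> s3
s3 --0--> s3
s3 --0--> s3
s3 --1--> s0
s0 --1--> s3
s3 --1--> s0
s0 --0--> s3
s3 --0--> s3
s3 --1--> s0
s0 --0--> s3
End in state s3, which is an accepting state.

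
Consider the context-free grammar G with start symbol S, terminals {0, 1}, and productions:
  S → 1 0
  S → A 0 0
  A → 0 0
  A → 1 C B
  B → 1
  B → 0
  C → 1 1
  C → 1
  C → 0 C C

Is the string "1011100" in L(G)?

yes

S ⇒ A00 ⇒ 1CB00 ⇒ 10CCB00 ⇒ 101CB00 ⇒ 1011B00 ⇒ 1011100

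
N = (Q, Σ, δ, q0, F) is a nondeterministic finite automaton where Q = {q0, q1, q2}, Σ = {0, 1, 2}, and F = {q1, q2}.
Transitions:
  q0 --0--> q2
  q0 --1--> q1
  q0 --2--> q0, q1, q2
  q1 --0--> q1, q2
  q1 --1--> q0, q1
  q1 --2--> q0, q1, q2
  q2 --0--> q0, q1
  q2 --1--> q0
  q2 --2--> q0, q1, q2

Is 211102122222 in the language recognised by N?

Start: {q0}
read 2: {q0, q1, q2}
read 1: {q0, q1}
read 1: {q0, q1}
read 1: {q0, q1}
read 0: {q1, q2}
read 2: {q0, q1, q2}
read 1: {q0, q1}
read 2: {q0, q1, q2}
read 2: {q0, q1, q2}
read 2: {q0, q1, q2}
read 2: {q0, q1, q2}
read 2: {q0, q1, q2}
Reachable ∩ accepting = {q1, q2} — nonempty.

accepted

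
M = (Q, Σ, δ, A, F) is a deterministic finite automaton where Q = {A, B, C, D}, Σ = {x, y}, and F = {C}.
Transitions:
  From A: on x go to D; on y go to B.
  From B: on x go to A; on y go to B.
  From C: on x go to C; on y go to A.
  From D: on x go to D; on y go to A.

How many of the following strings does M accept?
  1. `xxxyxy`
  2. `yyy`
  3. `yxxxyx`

0

`xxxyxy`: rejected
`yyy`: rejected
`yxxxyx`: rejected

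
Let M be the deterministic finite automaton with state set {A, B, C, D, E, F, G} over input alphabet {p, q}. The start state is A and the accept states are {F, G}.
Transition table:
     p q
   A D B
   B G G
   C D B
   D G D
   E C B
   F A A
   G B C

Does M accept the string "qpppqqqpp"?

A --q--> B
B --p--> G
G --p--> B
B --p--> G
G --q--> C
C --q--> B
B --q--> G
G --p--> B
B --p--> G
End in state G, which is an accepting state.

accepted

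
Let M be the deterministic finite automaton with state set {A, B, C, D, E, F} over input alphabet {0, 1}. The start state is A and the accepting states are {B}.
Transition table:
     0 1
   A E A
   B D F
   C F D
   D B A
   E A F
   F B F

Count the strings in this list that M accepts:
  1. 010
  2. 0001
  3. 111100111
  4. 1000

1

010: accepted
0001: rejected
111100111: rejected
1000: rejected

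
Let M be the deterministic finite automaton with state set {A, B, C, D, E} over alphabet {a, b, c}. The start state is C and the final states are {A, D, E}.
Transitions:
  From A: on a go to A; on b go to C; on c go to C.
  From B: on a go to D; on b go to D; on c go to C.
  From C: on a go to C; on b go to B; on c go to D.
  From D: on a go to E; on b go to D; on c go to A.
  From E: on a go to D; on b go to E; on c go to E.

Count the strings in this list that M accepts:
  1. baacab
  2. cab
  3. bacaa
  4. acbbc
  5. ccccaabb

baacab: accepted
cab: accepted
bacaa: accepted
acbbc: accepted
ccccaabb: accepted

5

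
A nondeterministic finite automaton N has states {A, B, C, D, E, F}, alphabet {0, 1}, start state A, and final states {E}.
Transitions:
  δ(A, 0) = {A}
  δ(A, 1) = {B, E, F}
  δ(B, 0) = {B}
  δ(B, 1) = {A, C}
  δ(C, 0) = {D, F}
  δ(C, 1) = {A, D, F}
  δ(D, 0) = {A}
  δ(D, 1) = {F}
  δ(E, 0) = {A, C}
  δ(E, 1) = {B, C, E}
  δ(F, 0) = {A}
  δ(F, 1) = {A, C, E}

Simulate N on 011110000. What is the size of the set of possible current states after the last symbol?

Start: {A}
read 0: {A}
read 1: {B, E, F}
read 1: {A, B, C, E}
read 1: {A, B, C, D, E, F}
read 1: {A, B, C, D, E, F}
read 0: {A, B, C, D, F}
read 0: {A, B, D, F}
read 0: {A, B}
read 0: {A, B}
Final reachable set {A, B} has 2 states.

2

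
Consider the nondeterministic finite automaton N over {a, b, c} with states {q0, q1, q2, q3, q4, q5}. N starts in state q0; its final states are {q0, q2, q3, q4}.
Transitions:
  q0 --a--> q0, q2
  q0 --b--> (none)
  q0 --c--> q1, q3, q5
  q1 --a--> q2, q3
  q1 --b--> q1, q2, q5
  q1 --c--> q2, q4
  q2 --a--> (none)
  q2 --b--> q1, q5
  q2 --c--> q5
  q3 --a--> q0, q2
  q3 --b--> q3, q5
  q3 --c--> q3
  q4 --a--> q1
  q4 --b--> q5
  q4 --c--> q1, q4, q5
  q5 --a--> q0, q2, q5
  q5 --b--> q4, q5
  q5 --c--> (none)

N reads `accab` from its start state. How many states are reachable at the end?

3

Start: {q0}
read a: {q0, q2}
read c: {q1, q3, q5}
read c: {q2, q3, q4}
read a: {q0, q1, q2}
read b: {q1, q2, q5}
Final reachable set {q1, q2, q5} has 3 states.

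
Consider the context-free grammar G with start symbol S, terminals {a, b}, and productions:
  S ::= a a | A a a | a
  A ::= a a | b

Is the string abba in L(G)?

no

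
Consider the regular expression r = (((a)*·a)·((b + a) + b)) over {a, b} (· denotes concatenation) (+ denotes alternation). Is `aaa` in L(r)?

Split as aa·a: ((a)*·a) matches aa and ((b+a)+b) matches a.

yes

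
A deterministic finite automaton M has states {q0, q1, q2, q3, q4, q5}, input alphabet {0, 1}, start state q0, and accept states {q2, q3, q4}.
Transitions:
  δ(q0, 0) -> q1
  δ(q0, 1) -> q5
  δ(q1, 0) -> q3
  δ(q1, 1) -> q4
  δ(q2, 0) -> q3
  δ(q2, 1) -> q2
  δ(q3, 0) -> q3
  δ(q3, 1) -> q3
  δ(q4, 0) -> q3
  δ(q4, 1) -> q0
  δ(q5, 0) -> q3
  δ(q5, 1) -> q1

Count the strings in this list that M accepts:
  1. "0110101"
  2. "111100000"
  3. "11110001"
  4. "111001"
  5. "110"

5

"0110101": accepted
"111100000": accepted
"11110001": accepted
"111001": accepted
"110": accepted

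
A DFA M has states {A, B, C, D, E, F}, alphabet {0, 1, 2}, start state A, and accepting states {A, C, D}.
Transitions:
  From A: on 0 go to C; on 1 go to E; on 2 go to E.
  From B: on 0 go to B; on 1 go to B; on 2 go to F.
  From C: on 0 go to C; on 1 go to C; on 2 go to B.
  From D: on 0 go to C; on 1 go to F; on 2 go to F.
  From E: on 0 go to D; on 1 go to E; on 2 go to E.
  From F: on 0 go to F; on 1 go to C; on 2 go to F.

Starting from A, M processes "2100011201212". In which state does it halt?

B

A --2--> E
E --1--> E
E --0--> D
D --0--> C
C --0--> C
C --1--> C
C --1--> C
C --2--> B
B --0--> B
B --1--> B
B --2--> F
F --1--> C
C --2--> B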